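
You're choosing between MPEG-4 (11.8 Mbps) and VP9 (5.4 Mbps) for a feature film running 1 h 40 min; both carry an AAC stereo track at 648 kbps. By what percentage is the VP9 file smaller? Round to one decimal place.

1 h 40 min = 100 min = 6000 s
Audio: 648 kbps = 0.648 Mbps.
MPEG-4: 12.448 Mbps × 6000 s = 74688.0 Mb = 9.336 GB.
VP9: 6.048 Mbps × 6000 s = 36288.0 Mb = 4.536 GB.
Reduction: (1 − 4.536/9.336) × 100 = 51.41%.

51.4%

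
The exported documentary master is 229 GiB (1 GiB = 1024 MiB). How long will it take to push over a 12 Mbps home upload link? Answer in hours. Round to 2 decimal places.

File: 229 GiB = 1967095.0 Mb.
At 12 Mbps: 1967095.0 / 12 = 163924.6 s ≈ 45.5 hours.

45.53 hours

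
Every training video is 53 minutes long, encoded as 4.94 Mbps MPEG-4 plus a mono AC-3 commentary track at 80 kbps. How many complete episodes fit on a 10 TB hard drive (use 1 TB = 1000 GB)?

53 min = 3180 s
Audio: 80 kbps = 0.080 Mbps.
Total bitrate: 5.020 Mbps.
Per item: 5.020 Mbps × 3180 s = 15,964 Mb = 1,995 MB.
Capacity: 10 TB = 80,000,000 Mb; 5011.40 items → 5011 complete.

5011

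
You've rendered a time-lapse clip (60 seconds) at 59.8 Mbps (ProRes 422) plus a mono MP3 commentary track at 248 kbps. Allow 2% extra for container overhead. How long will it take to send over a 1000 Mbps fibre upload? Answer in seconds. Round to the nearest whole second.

Audio: 248 kbps = 0.248 Mbps.
Total bitrate: 60.048 Mbps.
File: 60.048 Mbps × 60 s = 3602.9 Mb.
With 2% container overhead: ×1.02. → 3674.9 Mb.
At 1000 Mbps: 3674.9 / 1000 = 3.7 s ≈ 3.67 seconds.

4 seconds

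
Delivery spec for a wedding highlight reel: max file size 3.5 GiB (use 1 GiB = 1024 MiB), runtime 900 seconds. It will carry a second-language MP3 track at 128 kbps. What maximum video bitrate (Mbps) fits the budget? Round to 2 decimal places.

Budget: 3.5 GiB = 30064.8 Mb.
Total bitrate budget: 30064.8 Mb / 900 s = 33.405 Mbps.
Audio: 128 kbps = 0.128 Mbps.
Video: 33.405 − 0.128 = 33.277 Mbps.

33.28 Mbps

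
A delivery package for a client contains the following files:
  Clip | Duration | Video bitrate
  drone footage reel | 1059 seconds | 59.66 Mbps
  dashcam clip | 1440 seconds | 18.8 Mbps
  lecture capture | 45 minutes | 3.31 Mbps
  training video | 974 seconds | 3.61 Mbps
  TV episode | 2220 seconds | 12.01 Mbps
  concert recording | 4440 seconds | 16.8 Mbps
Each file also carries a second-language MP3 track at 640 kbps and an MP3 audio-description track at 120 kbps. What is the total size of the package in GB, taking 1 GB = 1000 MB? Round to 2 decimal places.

Audio total: 640 + 120 = 760 kbps = 0.760 Mbps.
drone footage reel: 60.420 Mbps × 1059 s = 63984.8 Mb
dashcam clip: 19.560 Mbps × 1440 s = 28166.4 Mb
lecture capture: 4.070 Mbps × 2700 s = 10989.0 Mb
training video: 4.370 Mbps × 974 s = 4256.4 Mb
TV episode: 12.770 Mbps × 2220 s = 28349.4 Mb
concert recording: 17.560 Mbps × 4440 s = 77966.4 Mb
Total: 213712.4 Mb = 26714.0 MB.
= 26.71 GB.

26.71 GB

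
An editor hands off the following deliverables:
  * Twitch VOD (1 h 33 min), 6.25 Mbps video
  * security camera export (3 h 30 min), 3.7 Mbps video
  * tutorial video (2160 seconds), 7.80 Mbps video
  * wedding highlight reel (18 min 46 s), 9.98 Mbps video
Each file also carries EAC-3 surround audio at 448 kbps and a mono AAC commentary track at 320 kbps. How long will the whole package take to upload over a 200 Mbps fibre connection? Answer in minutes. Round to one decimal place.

Audio total: 448 + 320 = 768 kbps = 0.768 Mbps.
Twitch VOD: 7.018 Mbps × 5580 s = 39160.4 Mb
security camera export: 4.468 Mbps × 12600 s = 56296.8 Mb
tutorial video: 8.568 Mbps × 2160 s = 18506.9 Mb
wedding highlight reel: 10.748 Mbps × 1126 s = 12102.2 Mb
Total: 126066.4 Mb = 15758.3 MB.
At 200 Mbps: 126066.4 / 200 = 630 s ≈ 10.5 minutes.

10.5 minutes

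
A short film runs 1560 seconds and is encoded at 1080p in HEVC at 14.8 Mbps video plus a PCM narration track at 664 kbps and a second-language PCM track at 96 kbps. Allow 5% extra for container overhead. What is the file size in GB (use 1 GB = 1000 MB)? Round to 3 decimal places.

Audio total: 664 + 96 = 760 kbps = 0.760 Mbps.
Total bitrate: 14.8 + 0.760 = 15.560 Mbps.
Stream data: 15.560 Mbps × 1560 s = 24273.6 Mb.
With 5% container overhead: ×1.05.
25,487 Mb ÷ 8 = 3,186 MB → 3.186 GB.

3.186 GB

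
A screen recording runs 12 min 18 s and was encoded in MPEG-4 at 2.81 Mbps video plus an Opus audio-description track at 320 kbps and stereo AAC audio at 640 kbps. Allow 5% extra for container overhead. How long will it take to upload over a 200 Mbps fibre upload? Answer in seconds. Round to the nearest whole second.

12 min 18 s = 738 s
Audio total: 320 + 640 = 960 kbps = 0.960 Mbps.
Total bitrate: 3.770 Mbps.
File: 3.770 Mbps × 738 s = 2782.3 Mb.
With 5% container overhead: ×1.05. → 2921.4 Mb.
At 200 Mbps: 2921.4 / 200 = 14.6 s ≈ 14.6 seconds.

15 seconds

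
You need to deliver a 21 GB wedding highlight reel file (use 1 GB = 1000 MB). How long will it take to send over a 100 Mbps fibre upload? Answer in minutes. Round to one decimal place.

28.0 minutes

File: 21 GB = 168000.0 Mb.
At 100 Mbps: 168000.0 / 100 = 1680.0 s ≈ 28 minutes.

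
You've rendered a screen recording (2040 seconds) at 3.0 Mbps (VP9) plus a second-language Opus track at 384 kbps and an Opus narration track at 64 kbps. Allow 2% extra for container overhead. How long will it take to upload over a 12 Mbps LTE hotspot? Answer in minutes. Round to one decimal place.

Audio total: 384 + 64 = 448 kbps = 0.448 Mbps.
Total bitrate: 3.448 Mbps.
File: 3.448 Mbps × 2040 s = 7033.9 Mb.
With 2% container overhead: ×1.02. → 7174.6 Mb.
At 12 Mbps: 7174.6 / 12 = 597.9 s ≈ 9.96 minutes.

10.0 minutes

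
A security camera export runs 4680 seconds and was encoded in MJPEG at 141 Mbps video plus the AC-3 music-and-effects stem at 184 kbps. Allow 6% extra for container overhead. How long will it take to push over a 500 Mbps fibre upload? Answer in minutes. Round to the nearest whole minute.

23 minutes

Audio: 184 kbps = 0.184 Mbps.
Total bitrate: 141.184 Mbps.
File: 141.184 Mbps × 4680 s = 660741.1 Mb.
With 6% container overhead: ×1.06. → 700385.6 Mb.
At 500 Mbps: 700385.6 / 500 = 1400.8 s ≈ 23.3 minutes.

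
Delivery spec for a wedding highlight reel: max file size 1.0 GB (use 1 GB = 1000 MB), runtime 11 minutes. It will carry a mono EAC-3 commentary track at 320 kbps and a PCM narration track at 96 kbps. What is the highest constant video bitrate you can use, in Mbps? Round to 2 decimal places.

11.71 Mbps

Budget: 1.0 GB = 8000.0 Mb.
11 min = 660 s
Total bitrate budget: 8000.0 Mb / 660 s = 12.121 Mbps.
Audio total: 320 + 96 = 416 kbps = 0.416 Mbps.
Video: 12.121 − 0.416 = 11.705 Mbps.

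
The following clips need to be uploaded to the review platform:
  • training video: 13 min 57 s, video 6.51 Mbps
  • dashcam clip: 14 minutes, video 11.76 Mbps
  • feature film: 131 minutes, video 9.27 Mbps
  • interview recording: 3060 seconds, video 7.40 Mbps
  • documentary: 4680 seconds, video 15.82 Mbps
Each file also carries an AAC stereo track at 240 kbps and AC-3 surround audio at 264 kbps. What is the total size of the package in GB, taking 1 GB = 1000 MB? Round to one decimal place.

Audio total: 240 + 264 = 504 kbps = 0.504 Mbps.
training video: 7.014 Mbps × 837 s = 5870.7 Mb
dashcam clip: 12.264 Mbps × 840 s = 10301.8 Mb
feature film: 9.774 Mbps × 7860 s = 76823.6 Mb
interview recording: 7.904 Mbps × 3060 s = 24186.2 Mb
documentary: 16.324 Mbps × 4680 s = 76396.3 Mb
Total: 193578.7 Mb = 24197.3 MB.
= 24.20 GB.

24.2 GB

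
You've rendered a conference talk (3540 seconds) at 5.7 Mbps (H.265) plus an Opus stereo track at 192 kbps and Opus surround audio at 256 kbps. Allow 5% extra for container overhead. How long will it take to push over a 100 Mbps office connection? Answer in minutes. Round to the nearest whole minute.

Audio total: 192 + 256 = 448 kbps = 0.448 Mbps.
Total bitrate: 6.148 Mbps.
File: 6.148 Mbps × 3540 s = 21763.9 Mb.
With 5% container overhead: ×1.05. → 22852.1 Mb.
At 100 Mbps: 22852.1 / 100 = 228.5 s ≈ 3.81 minutes.

4 minutes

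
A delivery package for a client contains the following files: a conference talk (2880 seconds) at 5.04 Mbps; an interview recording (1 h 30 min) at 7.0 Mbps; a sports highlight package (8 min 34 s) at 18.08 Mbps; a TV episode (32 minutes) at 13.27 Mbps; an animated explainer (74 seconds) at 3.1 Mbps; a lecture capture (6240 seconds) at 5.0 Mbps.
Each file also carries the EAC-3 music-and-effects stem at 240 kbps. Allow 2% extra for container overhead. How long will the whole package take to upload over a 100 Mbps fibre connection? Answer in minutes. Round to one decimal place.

Audio: 240 kbps = 0.240 Mbps.
conference talk: 5.280 Mbps × 2880 s × 1.02 = 15510.5 Mb
interview recording: 7.240 Mbps × 5400 s × 1.02 = 39877.9 Mb
sports highlight package: 18.320 Mbps × 514 s × 1.02 = 9604.8 Mb
TV episode: 13.510 Mbps × 1920 s × 1.02 = 26458.0 Mb
animated explainer: 3.340 Mbps × 74 s × 1.02 = 252.1 Mb
lecture capture: 5.240 Mbps × 6240 s × 1.02 = 33351.6 Mb
Total: 125054.9 Mb = 15631.9 MB.
At 100 Mbps: 125054.9 / 100 = 1251 s ≈ 20.8 minutes.

20.8 minutes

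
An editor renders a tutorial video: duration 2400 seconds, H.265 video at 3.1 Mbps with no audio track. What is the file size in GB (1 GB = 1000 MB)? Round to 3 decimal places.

Total bitrate: 3.1 Mbps.
Stream data: 3.100 Mbps × 2400 s = 7440.0 Mb.
7,440 Mb ÷ 8 = 930.0 MB → 0.93 GB.

0.930 GB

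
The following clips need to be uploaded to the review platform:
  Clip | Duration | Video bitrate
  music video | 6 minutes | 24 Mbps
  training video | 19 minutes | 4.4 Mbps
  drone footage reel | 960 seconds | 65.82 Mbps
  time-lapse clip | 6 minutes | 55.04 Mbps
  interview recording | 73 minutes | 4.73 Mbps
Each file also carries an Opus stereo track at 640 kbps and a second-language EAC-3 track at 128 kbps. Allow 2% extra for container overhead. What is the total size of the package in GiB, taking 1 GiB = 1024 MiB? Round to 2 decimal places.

Audio total: 640 + 128 = 768 kbps = 0.768 Mbps.
music video: 24.768 Mbps × 360 s × 1.02 = 9094.8 Mb
training video: 5.168 Mbps × 1140 s × 1.02 = 6009.4 Mb
drone footage reel: 66.588 Mbps × 960 s × 1.02 = 65203.0 Mb
time-lapse clip: 55.808 Mbps × 360 s × 1.02 = 20492.7 Mb
interview recording: 5.498 Mbps × 4380 s × 1.02 = 24562.9 Mb
Total: 125362.7 Mb = 15670.3 MB.
= 14.59 GiB.

14.59 GiB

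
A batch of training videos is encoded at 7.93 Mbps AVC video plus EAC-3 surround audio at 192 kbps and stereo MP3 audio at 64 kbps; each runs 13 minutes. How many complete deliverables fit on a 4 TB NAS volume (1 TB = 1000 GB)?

5011

13 min = 780 s
Audio total: 192 + 64 = 256 kbps = 0.256 Mbps.
Total bitrate: 8.186 Mbps.
Per item: 8.186 Mbps × 780 s = 6,385 Mb = 798.1 MB.
Capacity: 4 TB = 32,000,000 Mb; 5011.68 items → 5011 complete.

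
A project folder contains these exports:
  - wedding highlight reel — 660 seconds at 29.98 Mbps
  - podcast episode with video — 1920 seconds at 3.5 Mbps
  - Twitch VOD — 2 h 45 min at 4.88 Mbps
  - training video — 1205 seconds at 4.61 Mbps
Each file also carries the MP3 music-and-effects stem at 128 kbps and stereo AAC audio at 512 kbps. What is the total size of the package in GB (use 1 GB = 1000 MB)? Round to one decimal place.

11.1 GB

Audio total: 128 + 512 = 640 kbps = 0.640 Mbps.
wedding highlight reel: 30.620 Mbps × 660 s = 20209.2 Mb
podcast episode with video: 4.140 Mbps × 1920 s = 7948.8 Mb
Twitch VOD: 5.520 Mbps × 9900 s = 54648.0 Mb
training video: 5.250 Mbps × 1205 s = 6326.2 Mb
Total: 89132.2 Mb = 11141.5 MB.
= 11.14 GB.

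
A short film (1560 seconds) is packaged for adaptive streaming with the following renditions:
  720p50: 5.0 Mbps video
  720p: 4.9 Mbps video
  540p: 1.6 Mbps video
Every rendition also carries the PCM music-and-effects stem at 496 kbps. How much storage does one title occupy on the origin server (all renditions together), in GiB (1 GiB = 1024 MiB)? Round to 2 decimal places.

Audio: 496 kbps = 0.496 Mbps.
Sum of rendition bitrates: (5.0+0.496) + (4.9+0.496) + (1.6+0.496) = 12.988 Mbps.
× 1560 s = 20,261 Mb = 2,533 MB = 2.359 GiB.

2.36 GiB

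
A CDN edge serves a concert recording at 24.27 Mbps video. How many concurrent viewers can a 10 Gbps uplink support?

10 Gbps = 10,000 Mbps; 10,000 / 24.270 = 412.03 → 412 viewers.

412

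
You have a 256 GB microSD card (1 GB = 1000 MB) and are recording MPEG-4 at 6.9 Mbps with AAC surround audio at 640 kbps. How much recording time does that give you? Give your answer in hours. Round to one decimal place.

Audio: 640 kbps = 0.640 Mbps.
Total bitrate: 6.9 + 0.640 = 7.540 Mbps.
Capacity: 256 GB = 2,048,000 Mb.
Recording time: 2,048,000 / 7.540 = 271,618 s ≈ 75.4 hours.

75.4 hours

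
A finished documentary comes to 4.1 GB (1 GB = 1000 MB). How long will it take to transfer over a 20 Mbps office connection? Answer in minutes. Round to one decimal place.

27.3 minutes

File: 4.1 GB = 32800.0 Mb.
At 20 Mbps: 32800.0 / 20 = 1640.0 s ≈ 27.3 minutes.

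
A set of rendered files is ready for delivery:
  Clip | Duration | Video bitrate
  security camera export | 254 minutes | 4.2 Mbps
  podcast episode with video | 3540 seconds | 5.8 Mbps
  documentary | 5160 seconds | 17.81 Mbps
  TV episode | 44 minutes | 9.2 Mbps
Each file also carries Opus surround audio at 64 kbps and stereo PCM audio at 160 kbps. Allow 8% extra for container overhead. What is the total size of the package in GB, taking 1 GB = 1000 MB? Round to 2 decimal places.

27.90 GB

Audio total: 64 + 160 = 224 kbps = 0.224 Mbps.
security camera export: 4.424 Mbps × 15240 s × 1.08 = 72815.5 Mb
podcast episode with video: 6.024 Mbps × 3540 s × 1.08 = 23031.0 Mb
documentary: 18.034 Mbps × 5160 s × 1.08 = 100499.9 Mb
TV episode: 9.424 Mbps × 2640 s × 1.08 = 26869.7 Mb
Total: 223216.0 Mb = 27902.0 MB.
= 27.90 GB.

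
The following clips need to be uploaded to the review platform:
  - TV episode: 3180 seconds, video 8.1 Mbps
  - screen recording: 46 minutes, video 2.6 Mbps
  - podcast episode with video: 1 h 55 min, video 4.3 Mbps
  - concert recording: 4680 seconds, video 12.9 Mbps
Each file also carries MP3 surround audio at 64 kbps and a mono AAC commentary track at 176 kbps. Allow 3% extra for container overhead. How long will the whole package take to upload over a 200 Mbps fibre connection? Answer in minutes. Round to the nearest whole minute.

Audio total: 64 + 176 = 240 kbps = 0.240 Mbps.
TV episode: 8.340 Mbps × 3180 s × 1.03 = 27316.8 Mb
screen recording: 2.840 Mbps × 2760 s × 1.03 = 8073.6 Mb
podcast episode with video: 4.540 Mbps × 6900 s × 1.03 = 32265.8 Mb
concert recording: 13.140 Mbps × 4680 s × 1.03 = 63340.1 Mb
Total: 130996.2 Mb = 16374.5 MB.
At 200 Mbps: 130996.2 / 200 = 655 s ≈ 10.9 minutes.

11 minutes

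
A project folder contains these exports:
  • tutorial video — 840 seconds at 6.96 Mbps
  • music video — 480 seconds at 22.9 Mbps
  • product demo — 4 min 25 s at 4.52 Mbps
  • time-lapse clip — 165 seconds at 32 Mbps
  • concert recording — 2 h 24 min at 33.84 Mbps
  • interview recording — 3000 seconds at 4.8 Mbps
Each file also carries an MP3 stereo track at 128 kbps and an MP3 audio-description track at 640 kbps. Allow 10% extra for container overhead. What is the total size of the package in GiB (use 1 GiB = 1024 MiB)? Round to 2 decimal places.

43.59 GiB

Audio total: 128 + 640 = 768 kbps = 0.768 Mbps.
tutorial video: 7.728 Mbps × 840 s × 1.10 = 7140.7 Mb
music video: 23.668 Mbps × 480 s × 1.10 = 12496.7 Mb
product demo: 5.288 Mbps × 265 s × 1.10 = 1541.5 Mb
time-lapse clip: 32.768 Mbps × 165 s × 1.10 = 5947.4 Mb
concert recording: 34.608 Mbps × 8640 s × 1.10 = 328914.4 Mb
interview recording: 5.568 Mbps × 3000 s × 1.10 = 18374.4 Mb
Total: 374415.1 Mb = 46801.9 MB.
= 43.59 GiB.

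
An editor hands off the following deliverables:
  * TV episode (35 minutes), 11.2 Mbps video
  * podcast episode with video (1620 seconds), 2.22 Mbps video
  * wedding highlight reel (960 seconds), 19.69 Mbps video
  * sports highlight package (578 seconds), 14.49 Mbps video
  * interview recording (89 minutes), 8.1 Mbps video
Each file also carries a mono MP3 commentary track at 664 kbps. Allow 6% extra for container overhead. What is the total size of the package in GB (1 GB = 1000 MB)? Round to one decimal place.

Audio: 664 kbps = 0.664 Mbps.
TV episode: 11.864 Mbps × 2100 s × 1.06 = 26409.3 Mb
podcast episode with video: 2.884 Mbps × 1620 s × 1.06 = 4952.4 Mb
wedding highlight reel: 20.354 Mbps × 960 s × 1.06 = 20712.2 Mb
sports highlight package: 15.154 Mbps × 578 s × 1.06 = 9284.6 Mb
interview recording: 8.764 Mbps × 5340 s × 1.06 = 49607.7 Mb
Total: 110966.2 Mb = 13870.8 MB.
= 13.87 GB.

13.9 GB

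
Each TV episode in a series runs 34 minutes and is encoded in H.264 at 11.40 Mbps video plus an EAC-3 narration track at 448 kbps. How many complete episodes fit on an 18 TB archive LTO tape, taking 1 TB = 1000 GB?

5957

34 min = 2040 s
Audio: 448 kbps = 0.448 Mbps.
Total bitrate: 11.848 Mbps.
Per item: 11.848 Mbps × 2040 s = 24,170 Mb = 3,021 MB.
Capacity: 18 TB = 144,000,000 Mb; 5957.82 items → 5957 complete.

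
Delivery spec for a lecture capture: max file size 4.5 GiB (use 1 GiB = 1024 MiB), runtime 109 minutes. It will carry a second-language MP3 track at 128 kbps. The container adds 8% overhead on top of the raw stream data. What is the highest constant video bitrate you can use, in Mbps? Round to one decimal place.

Budget: 4.5 GiB = 38654.7 Mb.
Stream payload after overhead: 38654.7 / 1.08 = 35791.4 Mb.
109 min = 6540 s
Total bitrate budget: 35791.4 Mb / 6540 s = 5.473 Mbps.
Audio: 128 kbps = 0.128 Mbps.
Video: 5.473 − 0.128 = 5.345 Mbps.

5.3 Mbps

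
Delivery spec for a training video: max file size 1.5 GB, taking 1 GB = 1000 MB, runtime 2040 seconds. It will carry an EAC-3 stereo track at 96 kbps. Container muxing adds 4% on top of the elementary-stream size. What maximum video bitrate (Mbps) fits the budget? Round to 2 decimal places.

5.56 Mbps

Budget: 1.5 GB = 12000.0 Mb.
Stream payload after overhead: 12000.0 / 1.04 = 11538.5 Mb.
Total bitrate budget: 11538.5 Mb / 2040 s = 5.656 Mbps.
Audio: 96 kbps = 0.096 Mbps.
Video: 5.656 − 0.096 = 5.560 Mbps.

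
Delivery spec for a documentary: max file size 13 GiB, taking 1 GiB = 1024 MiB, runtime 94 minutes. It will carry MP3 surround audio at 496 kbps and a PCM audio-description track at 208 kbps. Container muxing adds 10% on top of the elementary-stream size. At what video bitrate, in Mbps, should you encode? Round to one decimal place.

17.3 Mbps

Budget: 13 GiB = 111669.1 Mb.
Stream payload after overhead: 111669.1 / 1.10 = 101517.4 Mb.
94 min = 5640 s
Total bitrate budget: 101517.4 Mb / 5640 s = 18.000 Mbps.
Audio total: 496 + 208 = 704 kbps = 0.704 Mbps.
Video: 18.000 − 0.704 = 17.296 Mbps.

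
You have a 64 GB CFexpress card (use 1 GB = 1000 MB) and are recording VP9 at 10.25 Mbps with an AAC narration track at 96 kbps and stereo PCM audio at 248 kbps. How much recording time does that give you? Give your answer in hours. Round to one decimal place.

Audio total: 96 + 248 = 344 kbps = 0.344 Mbps.
Total bitrate: 10.25 + 0.344 = 10.594 Mbps.
Capacity: 64 GB = 512,000 Mb.
Recording time: 512,000 / 10.594 = 48,329 s ≈ 13.4 hours.

13.4 hours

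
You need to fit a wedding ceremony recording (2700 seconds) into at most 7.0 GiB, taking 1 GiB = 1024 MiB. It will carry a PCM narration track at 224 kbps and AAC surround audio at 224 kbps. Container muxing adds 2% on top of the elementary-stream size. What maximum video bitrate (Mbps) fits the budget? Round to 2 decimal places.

21.39 Mbps

Budget: 7.0 GiB = 60129.5 Mb.
Stream payload after overhead: 60129.5 / 1.02 = 58950.5 Mb.
Total bitrate budget: 58950.5 Mb / 2700 s = 21.834 Mbps.
Audio total: 224 + 224 = 448 kbps = 0.448 Mbps.
Video: 21.834 − 0.448 = 21.386 Mbps.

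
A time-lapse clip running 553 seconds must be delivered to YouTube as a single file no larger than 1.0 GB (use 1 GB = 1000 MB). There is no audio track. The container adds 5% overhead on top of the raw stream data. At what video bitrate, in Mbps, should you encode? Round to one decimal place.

Budget: 1.0 GB = 8000.0 Mb.
Stream payload after overhead: 8000.0 / 1.05 = 7619.0 Mb.
Total bitrate budget: 7619.0 Mb / 553 s = 13.778 Mbps.

13.8 Mbps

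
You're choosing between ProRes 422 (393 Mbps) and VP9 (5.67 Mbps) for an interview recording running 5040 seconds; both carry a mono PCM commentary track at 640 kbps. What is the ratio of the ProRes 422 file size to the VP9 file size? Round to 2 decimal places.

62.38

Audio: 640 kbps = 0.640 Mbps.
ProRes 422: 393.640 Mbps × 5040 s = 1983945.6 Mb = 230.962 GiB.
VP9: 6.310 Mbps × 5040 s = 31802.4 Mb = 3.702 GiB.
Ratio: 230.962 / 3.702 = 62.384.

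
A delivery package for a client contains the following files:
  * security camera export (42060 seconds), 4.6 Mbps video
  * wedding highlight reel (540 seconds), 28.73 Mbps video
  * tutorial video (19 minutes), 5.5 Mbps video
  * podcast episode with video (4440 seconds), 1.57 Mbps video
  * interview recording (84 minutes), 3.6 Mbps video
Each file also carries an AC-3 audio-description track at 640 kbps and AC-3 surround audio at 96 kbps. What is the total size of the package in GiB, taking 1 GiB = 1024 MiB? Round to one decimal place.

32.5 GiB

Audio total: 640 + 96 = 736 kbps = 0.736 Mbps.
security camera export: 5.336 Mbps × 42060 s = 224432.2 Mb
wedding highlight reel: 29.466 Mbps × 540 s = 15911.6 Mb
tutorial video: 6.236 Mbps × 1140 s = 7109.0 Mb
podcast episode with video: 2.306 Mbps × 4440 s = 10238.6 Mb
interview recording: 4.336 Mbps × 5040 s = 21853.4 Mb
Total: 279544.9 Mb = 34943.1 MB.
= 32.54 GiB.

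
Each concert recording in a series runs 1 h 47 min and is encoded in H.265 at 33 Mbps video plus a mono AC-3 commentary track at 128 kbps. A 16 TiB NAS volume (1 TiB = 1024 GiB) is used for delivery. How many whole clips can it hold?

661

1 h 47 min = 107 min = 6420 s
Audio: 128 kbps = 0.128 Mbps.
Total bitrate: 33.128 Mbps.
Per item: 33.128 Mbps × 6420 s = 212,682 Mb = 26,585 MB.
Capacity: 16 TiB = 140,737,488 Mb; 661.73 items → 661 complete.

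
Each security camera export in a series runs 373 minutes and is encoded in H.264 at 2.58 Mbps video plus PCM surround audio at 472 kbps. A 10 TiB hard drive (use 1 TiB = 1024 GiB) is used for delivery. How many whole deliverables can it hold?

373 min = 22380 s
Audio: 472 kbps = 0.472 Mbps.
Total bitrate: 3.052 Mbps.
Per item: 3.052 Mbps × 22380 s = 68,304 Mb = 8,538 MB.
Capacity: 10 TiB = 87,960,930 Mb; 1287.79 items → 1287 complete.

1287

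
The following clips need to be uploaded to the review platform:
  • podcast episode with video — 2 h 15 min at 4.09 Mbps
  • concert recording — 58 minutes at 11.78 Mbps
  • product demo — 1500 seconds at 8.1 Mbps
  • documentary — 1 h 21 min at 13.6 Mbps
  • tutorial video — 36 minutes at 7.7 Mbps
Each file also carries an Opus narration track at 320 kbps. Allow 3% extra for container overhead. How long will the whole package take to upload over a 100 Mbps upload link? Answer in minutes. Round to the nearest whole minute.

Audio: 320 kbps = 0.320 Mbps.
podcast episode with video: 4.410 Mbps × 8100 s × 1.03 = 36792.6 Mb
concert recording: 12.100 Mbps × 3480 s × 1.03 = 43371.2 Mb
product demo: 8.420 Mbps × 1500 s × 1.03 = 13008.9 Mb
documentary: 13.920 Mbps × 4860 s × 1.03 = 69680.7 Mb
tutorial video: 8.020 Mbps × 2160 s × 1.03 = 17842.9 Mb
Total: 180696.4 Mb = 22587.1 MB.
At 100 Mbps: 180696.4 / 100 = 1807 s ≈ 30.1 minutes.

30 minutes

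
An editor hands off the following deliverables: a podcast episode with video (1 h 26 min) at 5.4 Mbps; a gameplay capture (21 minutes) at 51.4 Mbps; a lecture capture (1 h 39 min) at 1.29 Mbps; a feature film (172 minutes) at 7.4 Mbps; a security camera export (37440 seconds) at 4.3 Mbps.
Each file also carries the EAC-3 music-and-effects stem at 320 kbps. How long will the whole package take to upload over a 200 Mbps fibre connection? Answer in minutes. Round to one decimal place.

29.7 minutes

Audio: 320 kbps = 0.320 Mbps.
podcast episode with video: 5.720 Mbps × 5160 s = 29515.2 Mb
gameplay capture: 51.720 Mbps × 1260 s = 65167.2 Mb
lecture capture: 1.610 Mbps × 5940 s = 9563.4 Mb
feature film: 7.720 Mbps × 10320 s = 79670.4 Mb
security camera export: 4.620 Mbps × 37440 s = 172972.8 Mb
Total: 356889.0 Mb = 44611.1 MB.
At 200 Mbps: 356889.0 / 200 = 1784 s ≈ 29.7 minutes.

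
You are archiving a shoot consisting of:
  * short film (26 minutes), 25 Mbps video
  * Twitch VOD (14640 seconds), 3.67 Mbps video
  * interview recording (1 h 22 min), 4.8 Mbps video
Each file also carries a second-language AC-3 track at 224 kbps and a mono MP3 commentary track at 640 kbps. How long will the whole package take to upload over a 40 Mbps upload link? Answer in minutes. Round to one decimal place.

56.1 minutes

Audio total: 224 + 640 = 864 kbps = 0.864 Mbps.
short film: 25.864 Mbps × 1560 s = 40347.8 Mb
Twitch VOD: 4.534 Mbps × 14640 s = 66377.8 Mb
interview recording: 5.664 Mbps × 4920 s = 27866.9 Mb
Total: 134592.5 Mb = 16824.1 MB.
At 40 Mbps: 134592.5 / 40 = 3365 s ≈ 56.1 minutes.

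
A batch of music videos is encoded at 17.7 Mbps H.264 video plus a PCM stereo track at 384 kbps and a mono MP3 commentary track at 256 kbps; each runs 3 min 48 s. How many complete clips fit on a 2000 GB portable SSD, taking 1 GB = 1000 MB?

3826

3 min 48 s = 228 s
Audio total: 384 + 256 = 640 kbps = 0.640 Mbps.
Total bitrate: 18.340 Mbps.
Per item: 18.340 Mbps × 228 s = 4,182 Mb = 522.7 MB.
Capacity: 2000 GB = 16,000,000 Mb; 3826.36 items → 3826 complete.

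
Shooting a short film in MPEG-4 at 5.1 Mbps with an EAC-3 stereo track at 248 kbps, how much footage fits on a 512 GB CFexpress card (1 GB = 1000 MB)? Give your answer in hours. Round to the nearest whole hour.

Audio: 248 kbps = 0.248 Mbps.
Total bitrate: 5.1 + 0.248 = 5.348 Mbps.
Capacity: 512 GB = 4,096,000 Mb.
Recording time: 4,096,000 / 5.348 = 765,894 s ≈ 213 hours.

213 hours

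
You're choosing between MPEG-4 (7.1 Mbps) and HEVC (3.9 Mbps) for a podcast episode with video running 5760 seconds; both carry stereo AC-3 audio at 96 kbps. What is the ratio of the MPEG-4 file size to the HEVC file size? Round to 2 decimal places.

Audio: 96 kbps = 0.096 Mbps.
MPEG-4: 7.196 Mbps × 5760 s = 41449.0 Mb = 5.181 GB.
HEVC: 3.996 Mbps × 5760 s = 23017.0 Mb = 2.877 GB.
Ratio: 5.181 / 2.877 = 1.801.

1.80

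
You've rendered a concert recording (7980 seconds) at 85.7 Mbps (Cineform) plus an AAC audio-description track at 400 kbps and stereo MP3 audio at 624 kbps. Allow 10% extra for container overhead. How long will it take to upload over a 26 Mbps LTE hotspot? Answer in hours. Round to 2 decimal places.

8.13 hours

Audio total: 400 + 624 = 1024 kbps = 1.024 Mbps.
Total bitrate: 86.724 Mbps.
File: 86.724 Mbps × 7980 s = 692057.5 Mb.
With 10% container overhead: ×1.10. → 761263.3 Mb.
At 26 Mbps: 761263.3 / 26 = 29279.4 s ≈ 8.13 hours.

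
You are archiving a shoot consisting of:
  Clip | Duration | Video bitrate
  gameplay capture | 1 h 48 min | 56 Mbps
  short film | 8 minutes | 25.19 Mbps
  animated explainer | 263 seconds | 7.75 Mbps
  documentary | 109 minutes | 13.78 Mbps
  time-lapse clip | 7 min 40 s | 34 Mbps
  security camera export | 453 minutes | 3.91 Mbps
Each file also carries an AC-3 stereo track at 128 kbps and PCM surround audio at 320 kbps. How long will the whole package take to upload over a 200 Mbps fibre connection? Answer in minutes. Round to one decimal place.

Audio total: 128 + 320 = 448 kbps = 0.448 Mbps.
gameplay capture: 56.448 Mbps × 6480 s = 365783.0 Mb
short film: 25.638 Mbps × 480 s = 12306.2 Mb
animated explainer: 8.198 Mbps × 263 s = 2156.1 Mb
documentary: 14.228 Mbps × 6540 s = 93051.1 Mb
time-lapse clip: 34.448 Mbps × 460 s = 15846.1 Mb
security camera export: 4.358 Mbps × 27180 s = 118450.4 Mb
Total: 607593.0 Mb = 75949.1 MB.
At 200 Mbps: 607593.0 / 200 = 3038 s ≈ 50.6 minutes.

50.6 minutes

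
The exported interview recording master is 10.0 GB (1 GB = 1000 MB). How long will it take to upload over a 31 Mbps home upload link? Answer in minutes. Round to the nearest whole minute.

File: 10.0 GB = 80000.0 Mb.
At 31 Mbps: 80000.0 / 31 = 2580.6 s ≈ 43 minutes.

43 minutes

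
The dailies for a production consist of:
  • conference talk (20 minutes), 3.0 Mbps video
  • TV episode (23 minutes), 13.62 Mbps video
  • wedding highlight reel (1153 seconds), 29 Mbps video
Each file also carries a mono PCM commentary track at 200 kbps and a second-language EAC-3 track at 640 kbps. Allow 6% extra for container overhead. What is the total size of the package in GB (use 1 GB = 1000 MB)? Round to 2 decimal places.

Audio total: 200 + 640 = 840 kbps = 0.840 Mbps.
conference talk: 3.840 Mbps × 1200 s × 1.06 = 4884.5 Mb
TV episode: 14.460 Mbps × 1380 s × 1.06 = 21152.1 Mb
wedding highlight reel: 29.840 Mbps × 1153 s × 1.06 = 36469.9 Mb
Total: 62506.4 Mb = 7813.3 MB.
= 7.813 GB.

7.81 GB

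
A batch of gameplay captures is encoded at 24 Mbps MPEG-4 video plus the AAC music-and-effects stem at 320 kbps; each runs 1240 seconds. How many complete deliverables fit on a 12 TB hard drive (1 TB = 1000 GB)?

Audio: 320 kbps = 0.320 Mbps.
Total bitrate: 24.320 Mbps.
Per item: 24.320 Mbps × 1240 s = 30,157 Mb = 3,770 MB.
Capacity: 12 TB = 96,000,000 Mb; 3183.36 items → 3183 complete.

3183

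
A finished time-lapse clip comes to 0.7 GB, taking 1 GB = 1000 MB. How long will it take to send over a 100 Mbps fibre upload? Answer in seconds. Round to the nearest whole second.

56 seconds

File: 0.7 GB = 5600.0 Mb.
At 100 Mbps: 5600.0 / 100 = 56.0 s ≈ 56 seconds.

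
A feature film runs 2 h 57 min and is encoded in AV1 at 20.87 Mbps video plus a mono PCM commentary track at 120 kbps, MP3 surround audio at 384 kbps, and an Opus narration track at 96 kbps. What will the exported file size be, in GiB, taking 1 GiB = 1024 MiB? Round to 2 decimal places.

26.54 GiB

2 h 57 min = 177 min = 10620 s
Audio total: 120 + 384 + 96 = 600 kbps = 0.600 Mbps.
Total bitrate: 20.87 + 0.600 = 21.470 Mbps.
Stream data: 21.470 Mbps × 10620 s = 228011.4 Mb.
228,011 Mb = 28,501,425,000 bytes ÷ 1,073,741,824 = 26.54 GiB.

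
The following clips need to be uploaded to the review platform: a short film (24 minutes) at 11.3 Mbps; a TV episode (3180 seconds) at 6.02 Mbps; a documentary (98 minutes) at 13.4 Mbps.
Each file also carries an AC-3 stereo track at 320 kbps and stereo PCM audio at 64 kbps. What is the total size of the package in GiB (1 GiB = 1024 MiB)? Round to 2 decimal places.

13.76 GiB

Audio total: 320 + 64 = 384 kbps = 0.384 Mbps.
short film: 11.684 Mbps × 1440 s = 16825.0 Mb
TV episode: 6.404 Mbps × 3180 s = 20364.7 Mb
documentary: 13.784 Mbps × 5880 s = 81049.9 Mb
Total: 118239.6 Mb = 14780.0 MB.
= 13.76 GiB.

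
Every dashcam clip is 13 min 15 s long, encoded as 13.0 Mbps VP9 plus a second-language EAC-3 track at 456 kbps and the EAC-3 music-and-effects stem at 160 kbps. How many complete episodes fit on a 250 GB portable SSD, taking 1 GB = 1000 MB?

184

13 min 15 s = 795 s
Audio total: 456 + 160 = 616 kbps = 0.616 Mbps.
Total bitrate: 13.616 Mbps.
Per item: 13.616 Mbps × 795 s = 10,825 Mb = 1,353 MB.
Capacity: 250 GB = 2,000,000 Mb; 184.76 items → 184 complete.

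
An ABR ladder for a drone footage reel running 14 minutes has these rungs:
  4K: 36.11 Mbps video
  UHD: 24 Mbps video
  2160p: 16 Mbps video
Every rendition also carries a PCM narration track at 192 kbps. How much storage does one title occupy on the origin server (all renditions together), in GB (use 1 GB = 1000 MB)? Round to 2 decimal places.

14 min = 840 s
Audio: 192 kbps = 0.192 Mbps.
Sum of rendition bitrates: (36.11+0.192) + (24+0.192) + (16+0.192) = 76.686 Mbps.
× 840 s = 64,416 Mb = 8,052 MB = 8.052 GB.

8.05 GB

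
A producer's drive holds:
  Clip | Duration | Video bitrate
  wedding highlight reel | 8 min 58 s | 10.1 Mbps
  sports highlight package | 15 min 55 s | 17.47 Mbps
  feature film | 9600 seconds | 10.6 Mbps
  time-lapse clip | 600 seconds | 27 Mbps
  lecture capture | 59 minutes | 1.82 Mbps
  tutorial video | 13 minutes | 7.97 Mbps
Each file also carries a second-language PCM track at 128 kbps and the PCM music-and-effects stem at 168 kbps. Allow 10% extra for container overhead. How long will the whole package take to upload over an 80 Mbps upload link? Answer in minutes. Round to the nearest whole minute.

Audio total: 128 + 168 = 296 kbps = 0.296 Mbps.
wedding highlight reel: 10.396 Mbps × 538 s × 1.10 = 6152.4 Mb
sports highlight package: 17.766 Mbps × 955 s × 1.10 = 18663.2 Mb
feature film: 10.896 Mbps × 9600 s × 1.10 = 115061.8 Mb
time-lapse clip: 27.296 Mbps × 600 s × 1.10 = 18015.4 Mb
lecture capture: 2.116 Mbps × 3540 s × 1.10 = 8239.7 Mb
tutorial video: 8.266 Mbps × 780 s × 1.10 = 7092.2 Mb
Total: 173224.6 Mb = 21653.1 MB.
At 80 Mbps: 173224.6 / 80 = 2165 s ≈ 36.1 minutes.

36 minutes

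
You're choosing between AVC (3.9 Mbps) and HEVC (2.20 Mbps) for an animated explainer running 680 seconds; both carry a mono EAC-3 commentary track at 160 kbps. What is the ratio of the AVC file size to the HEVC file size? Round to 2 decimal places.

1.72

Audio: 160 kbps = 0.160 Mbps.
AVC: 4.060 Mbps × 680 s = 2760.8 Mb = 345.100 MB.
HEVC: 2.360 Mbps × 680 s = 1604.8 Mb = 200.600 MB.
Ratio: 345.100 / 200.600 = 1.720.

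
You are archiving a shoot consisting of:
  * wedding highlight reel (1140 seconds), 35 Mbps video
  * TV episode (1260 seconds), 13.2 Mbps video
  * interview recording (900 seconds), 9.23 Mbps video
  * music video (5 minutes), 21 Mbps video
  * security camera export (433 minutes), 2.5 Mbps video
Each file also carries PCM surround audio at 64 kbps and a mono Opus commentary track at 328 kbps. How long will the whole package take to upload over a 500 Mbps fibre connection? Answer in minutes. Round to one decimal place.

4.9 minutes

Audio total: 64 + 328 = 392 kbps = 0.392 Mbps.
wedding highlight reel: 35.392 Mbps × 1140 s = 40346.9 Mb
TV episode: 13.592 Mbps × 1260 s = 17125.9 Mb
interview recording: 9.622 Mbps × 900 s = 8659.8 Mb
music video: 21.392 Mbps × 300 s = 6417.6 Mb
security camera export: 2.892 Mbps × 25980 s = 75134.2 Mb
Total: 147684.4 Mb = 18460.5 MB.
At 500 Mbps: 147684.4 / 500 = 295 s ≈ 4.92 minutes.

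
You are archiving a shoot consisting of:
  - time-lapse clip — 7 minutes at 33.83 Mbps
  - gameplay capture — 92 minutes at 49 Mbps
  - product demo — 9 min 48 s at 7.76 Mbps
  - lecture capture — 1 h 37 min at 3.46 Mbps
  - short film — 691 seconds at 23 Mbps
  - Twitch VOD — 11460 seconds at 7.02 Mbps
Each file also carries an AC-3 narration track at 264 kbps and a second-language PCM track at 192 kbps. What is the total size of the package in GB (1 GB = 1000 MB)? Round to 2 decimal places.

Audio total: 264 + 192 = 456 kbps = 0.456 Mbps.
time-lapse clip: 34.286 Mbps × 420 s = 14400.1 Mb
gameplay capture: 49.456 Mbps × 5520 s = 272997.1 Mb
product demo: 8.216 Mbps × 588 s = 4831.0 Mb
lecture capture: 3.916 Mbps × 5820 s = 22791.1 Mb
short film: 23.456 Mbps × 691 s = 16208.1 Mb
Twitch VOD: 7.476 Mbps × 11460 s = 85675.0 Mb
Total: 416902.4 Mb = 52112.8 MB.
= 52.11 GB.

52.11 GB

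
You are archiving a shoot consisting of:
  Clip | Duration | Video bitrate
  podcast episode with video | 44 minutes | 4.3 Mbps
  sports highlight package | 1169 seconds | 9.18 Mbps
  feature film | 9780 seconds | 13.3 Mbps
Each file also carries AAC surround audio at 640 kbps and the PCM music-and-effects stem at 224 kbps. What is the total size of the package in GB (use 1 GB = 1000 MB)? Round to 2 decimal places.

20.49 GB

Audio total: 640 + 224 = 864 kbps = 0.864 Mbps.
podcast episode with video: 5.164 Mbps × 2640 s = 13633.0 Mb
sports highlight package: 10.044 Mbps × 1169 s = 11741.4 Mb
feature film: 14.164 Mbps × 9780 s = 138523.9 Mb
Total: 163898.3 Mb = 20487.3 MB.
= 20.49 GB.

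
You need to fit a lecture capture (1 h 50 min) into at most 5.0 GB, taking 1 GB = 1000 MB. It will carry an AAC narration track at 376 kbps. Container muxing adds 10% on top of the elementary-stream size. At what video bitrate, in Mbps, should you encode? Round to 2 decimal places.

Budget: 5.0 GB = 40000.0 Mb.
Stream payload after overhead: 40000.0 / 1.10 = 36363.6 Mb.
1 h 50 min = 110 min = 6600 s
Total bitrate budget: 36363.6 Mb / 6600 s = 5.510 Mbps.
Audio: 376 kbps = 0.376 Mbps.
Video: 5.510 − 0.376 = 5.134 Mbps.

5.13 Mbps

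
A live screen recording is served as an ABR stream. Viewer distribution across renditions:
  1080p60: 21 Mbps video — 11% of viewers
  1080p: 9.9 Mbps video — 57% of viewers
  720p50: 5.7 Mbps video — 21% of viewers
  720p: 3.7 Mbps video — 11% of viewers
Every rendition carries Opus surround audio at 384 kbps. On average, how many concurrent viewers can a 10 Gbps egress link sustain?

Audio: 384 kbps = 0.384 Mbps.
Average per-viewer bitrate: 0.11×21.384 + 0.57×10.284 + 0.21×6.084 + 0.11×4.084 = 9.941 Mbps.
10 Gbps = 10,000 Mbps; 10,000 / 9.941 = 1005.94 → 1005.

1005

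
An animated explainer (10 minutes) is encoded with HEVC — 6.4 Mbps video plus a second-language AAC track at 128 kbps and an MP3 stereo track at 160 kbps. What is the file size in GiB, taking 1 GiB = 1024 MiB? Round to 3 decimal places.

10 min = 600 s
Audio total: 128 + 160 = 288 kbps = 0.288 Mbps.
Total bitrate: 6.4 + 0.288 = 6.688 Mbps.
Stream data: 6.688 Mbps × 600 s = 4012.8 Mb.
4,013 Mb = 501,600,000 bytes ÷ 1,073,741,824 = 0.4672 GiB.

0.467 GiB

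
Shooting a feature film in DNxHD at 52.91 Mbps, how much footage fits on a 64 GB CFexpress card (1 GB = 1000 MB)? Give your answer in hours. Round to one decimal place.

Capacity: 64 GB = 512,000 Mb.
Recording time: 512,000 / 52.910 = 9,677 s ≈ 2.69 hours.

2.7 hours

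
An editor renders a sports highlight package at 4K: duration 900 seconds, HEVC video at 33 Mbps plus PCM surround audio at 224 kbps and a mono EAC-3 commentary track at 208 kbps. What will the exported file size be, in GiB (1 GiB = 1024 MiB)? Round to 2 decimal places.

Audio total: 224 + 208 = 432 kbps = 0.432 Mbps.
Total bitrate: 33 + 0.432 = 33.432 Mbps.
Stream data: 33.432 Mbps × 900 s = 30088.8 Mb.
30,089 Mb = 3,761,100,000 bytes ÷ 1,073,741,824 = 3.503 GiB.

3.50 GiB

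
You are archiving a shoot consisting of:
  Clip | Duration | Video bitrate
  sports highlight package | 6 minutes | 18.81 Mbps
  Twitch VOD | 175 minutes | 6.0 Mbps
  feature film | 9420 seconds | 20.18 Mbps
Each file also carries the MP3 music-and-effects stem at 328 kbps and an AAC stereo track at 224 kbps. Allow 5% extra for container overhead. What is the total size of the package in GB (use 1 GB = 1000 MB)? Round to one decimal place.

35.6 GB

Audio total: 328 + 224 = 552 kbps = 0.552 Mbps.
sports highlight package: 19.362 Mbps × 360 s × 1.05 = 7318.8 Mb
Twitch VOD: 6.552 Mbps × 10500 s × 1.05 = 72235.8 Mb
feature film: 20.732 Mbps × 9420 s × 1.05 = 205060.2 Mb
Total: 284614.8 Mb = 35576.9 MB.
= 35.58 GB.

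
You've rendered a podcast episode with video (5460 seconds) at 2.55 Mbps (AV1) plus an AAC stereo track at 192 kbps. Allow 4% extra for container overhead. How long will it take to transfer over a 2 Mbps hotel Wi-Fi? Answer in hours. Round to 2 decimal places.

2.16 hours

Audio: 192 kbps = 0.192 Mbps.
Total bitrate: 2.742 Mbps.
File: 2.742 Mbps × 5460 s = 14971.3 Mb.
With 4% container overhead: ×1.04. → 15570.2 Mb.
At 2 Mbps: 15570.2 / 2 = 7785.1 s ≈ 2.16 hours.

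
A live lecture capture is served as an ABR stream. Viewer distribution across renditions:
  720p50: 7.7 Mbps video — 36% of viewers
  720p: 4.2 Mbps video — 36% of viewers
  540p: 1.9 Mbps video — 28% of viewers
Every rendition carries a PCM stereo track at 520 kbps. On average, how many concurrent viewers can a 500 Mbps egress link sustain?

93

Audio: 520 kbps = 0.520 Mbps.
Average per-viewer bitrate: 0.36×8.220 + 0.36×4.720 + 0.28×2.420 = 5.336 Mbps.
500 Mbps = 500.0 Mbps; 500.0 / 5.336 = 93.70 → 93.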